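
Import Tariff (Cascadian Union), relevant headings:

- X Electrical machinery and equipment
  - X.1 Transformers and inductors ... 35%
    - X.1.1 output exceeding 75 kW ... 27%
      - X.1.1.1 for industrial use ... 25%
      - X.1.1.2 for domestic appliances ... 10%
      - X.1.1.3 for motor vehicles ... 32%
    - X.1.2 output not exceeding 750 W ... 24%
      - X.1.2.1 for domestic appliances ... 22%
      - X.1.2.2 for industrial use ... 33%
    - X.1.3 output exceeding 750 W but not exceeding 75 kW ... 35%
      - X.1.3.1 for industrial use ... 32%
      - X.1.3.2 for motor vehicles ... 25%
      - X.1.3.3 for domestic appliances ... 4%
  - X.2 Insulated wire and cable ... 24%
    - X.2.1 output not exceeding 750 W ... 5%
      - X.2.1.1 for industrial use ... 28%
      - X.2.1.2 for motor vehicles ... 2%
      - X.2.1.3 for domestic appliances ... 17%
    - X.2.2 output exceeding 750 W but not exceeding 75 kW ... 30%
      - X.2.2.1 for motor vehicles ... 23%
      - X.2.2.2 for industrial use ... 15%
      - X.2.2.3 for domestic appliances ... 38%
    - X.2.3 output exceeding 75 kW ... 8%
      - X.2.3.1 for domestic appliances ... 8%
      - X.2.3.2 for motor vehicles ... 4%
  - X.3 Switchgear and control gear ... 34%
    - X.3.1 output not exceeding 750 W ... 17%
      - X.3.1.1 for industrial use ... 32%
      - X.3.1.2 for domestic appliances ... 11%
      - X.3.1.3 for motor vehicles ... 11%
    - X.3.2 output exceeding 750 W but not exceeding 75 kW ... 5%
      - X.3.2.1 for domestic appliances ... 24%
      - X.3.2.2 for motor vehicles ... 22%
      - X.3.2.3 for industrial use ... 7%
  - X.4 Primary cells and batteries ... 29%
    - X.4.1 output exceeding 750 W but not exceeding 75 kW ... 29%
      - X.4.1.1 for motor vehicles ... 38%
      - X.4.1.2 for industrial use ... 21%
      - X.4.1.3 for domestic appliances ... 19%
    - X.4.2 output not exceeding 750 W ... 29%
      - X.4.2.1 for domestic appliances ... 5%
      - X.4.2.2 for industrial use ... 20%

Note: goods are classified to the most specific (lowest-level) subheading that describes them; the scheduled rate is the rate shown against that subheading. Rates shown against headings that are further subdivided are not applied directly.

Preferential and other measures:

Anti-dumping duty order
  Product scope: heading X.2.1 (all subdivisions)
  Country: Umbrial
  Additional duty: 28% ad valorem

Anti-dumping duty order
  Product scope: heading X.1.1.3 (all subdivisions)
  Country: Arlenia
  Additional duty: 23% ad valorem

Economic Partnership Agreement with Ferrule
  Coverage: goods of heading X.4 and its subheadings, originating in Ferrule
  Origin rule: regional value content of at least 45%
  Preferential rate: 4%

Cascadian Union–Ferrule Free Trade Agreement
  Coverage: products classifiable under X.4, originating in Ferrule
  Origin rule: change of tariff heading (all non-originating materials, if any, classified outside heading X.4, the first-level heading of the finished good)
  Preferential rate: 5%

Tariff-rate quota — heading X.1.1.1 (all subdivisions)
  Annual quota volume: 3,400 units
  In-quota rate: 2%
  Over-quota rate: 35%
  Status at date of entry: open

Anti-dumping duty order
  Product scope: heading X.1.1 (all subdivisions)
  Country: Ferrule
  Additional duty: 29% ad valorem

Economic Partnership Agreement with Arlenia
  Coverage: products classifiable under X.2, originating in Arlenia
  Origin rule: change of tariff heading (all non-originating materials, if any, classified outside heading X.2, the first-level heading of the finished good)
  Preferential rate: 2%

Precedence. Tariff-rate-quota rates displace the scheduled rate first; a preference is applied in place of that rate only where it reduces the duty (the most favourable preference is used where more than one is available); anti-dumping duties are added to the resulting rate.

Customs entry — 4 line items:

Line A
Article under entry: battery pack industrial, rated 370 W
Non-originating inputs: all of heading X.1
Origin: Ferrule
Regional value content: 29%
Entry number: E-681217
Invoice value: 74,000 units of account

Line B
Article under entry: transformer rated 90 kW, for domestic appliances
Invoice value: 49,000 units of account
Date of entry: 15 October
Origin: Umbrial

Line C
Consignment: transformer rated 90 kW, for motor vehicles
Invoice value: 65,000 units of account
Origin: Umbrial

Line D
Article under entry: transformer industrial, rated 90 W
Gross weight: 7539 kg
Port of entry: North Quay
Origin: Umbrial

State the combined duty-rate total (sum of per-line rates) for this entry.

Line A: battery pack → X.4; rated 370 W → X.4.2; industrial → X.4.2.2. Scheduled 20%. Ferrule agreement on X.4: RVC < 45%; Ferrule agreement on X.4: CTH met → 5% available; preferential 5%. → 5%.
Line B: transformer → X.1; rated 90 kW → X.1.1; for domestic appliances → X.1.1.2. Scheduled 10%. No special measure applies. → 10%.
Line C: transformer → X.1; rated 90 kW → X.1.1; for motor vehicles → X.1.1.3. Scheduled 32%. No special measure applies. → 32%.
Line D: transformer → X.1; rated 90 W → X.1.2; industrial → X.1.2.2. Scheduled 33%. No special measure applies. → 33%.
Sum: 5% + 10% + 32% + 33% = 80%.

80%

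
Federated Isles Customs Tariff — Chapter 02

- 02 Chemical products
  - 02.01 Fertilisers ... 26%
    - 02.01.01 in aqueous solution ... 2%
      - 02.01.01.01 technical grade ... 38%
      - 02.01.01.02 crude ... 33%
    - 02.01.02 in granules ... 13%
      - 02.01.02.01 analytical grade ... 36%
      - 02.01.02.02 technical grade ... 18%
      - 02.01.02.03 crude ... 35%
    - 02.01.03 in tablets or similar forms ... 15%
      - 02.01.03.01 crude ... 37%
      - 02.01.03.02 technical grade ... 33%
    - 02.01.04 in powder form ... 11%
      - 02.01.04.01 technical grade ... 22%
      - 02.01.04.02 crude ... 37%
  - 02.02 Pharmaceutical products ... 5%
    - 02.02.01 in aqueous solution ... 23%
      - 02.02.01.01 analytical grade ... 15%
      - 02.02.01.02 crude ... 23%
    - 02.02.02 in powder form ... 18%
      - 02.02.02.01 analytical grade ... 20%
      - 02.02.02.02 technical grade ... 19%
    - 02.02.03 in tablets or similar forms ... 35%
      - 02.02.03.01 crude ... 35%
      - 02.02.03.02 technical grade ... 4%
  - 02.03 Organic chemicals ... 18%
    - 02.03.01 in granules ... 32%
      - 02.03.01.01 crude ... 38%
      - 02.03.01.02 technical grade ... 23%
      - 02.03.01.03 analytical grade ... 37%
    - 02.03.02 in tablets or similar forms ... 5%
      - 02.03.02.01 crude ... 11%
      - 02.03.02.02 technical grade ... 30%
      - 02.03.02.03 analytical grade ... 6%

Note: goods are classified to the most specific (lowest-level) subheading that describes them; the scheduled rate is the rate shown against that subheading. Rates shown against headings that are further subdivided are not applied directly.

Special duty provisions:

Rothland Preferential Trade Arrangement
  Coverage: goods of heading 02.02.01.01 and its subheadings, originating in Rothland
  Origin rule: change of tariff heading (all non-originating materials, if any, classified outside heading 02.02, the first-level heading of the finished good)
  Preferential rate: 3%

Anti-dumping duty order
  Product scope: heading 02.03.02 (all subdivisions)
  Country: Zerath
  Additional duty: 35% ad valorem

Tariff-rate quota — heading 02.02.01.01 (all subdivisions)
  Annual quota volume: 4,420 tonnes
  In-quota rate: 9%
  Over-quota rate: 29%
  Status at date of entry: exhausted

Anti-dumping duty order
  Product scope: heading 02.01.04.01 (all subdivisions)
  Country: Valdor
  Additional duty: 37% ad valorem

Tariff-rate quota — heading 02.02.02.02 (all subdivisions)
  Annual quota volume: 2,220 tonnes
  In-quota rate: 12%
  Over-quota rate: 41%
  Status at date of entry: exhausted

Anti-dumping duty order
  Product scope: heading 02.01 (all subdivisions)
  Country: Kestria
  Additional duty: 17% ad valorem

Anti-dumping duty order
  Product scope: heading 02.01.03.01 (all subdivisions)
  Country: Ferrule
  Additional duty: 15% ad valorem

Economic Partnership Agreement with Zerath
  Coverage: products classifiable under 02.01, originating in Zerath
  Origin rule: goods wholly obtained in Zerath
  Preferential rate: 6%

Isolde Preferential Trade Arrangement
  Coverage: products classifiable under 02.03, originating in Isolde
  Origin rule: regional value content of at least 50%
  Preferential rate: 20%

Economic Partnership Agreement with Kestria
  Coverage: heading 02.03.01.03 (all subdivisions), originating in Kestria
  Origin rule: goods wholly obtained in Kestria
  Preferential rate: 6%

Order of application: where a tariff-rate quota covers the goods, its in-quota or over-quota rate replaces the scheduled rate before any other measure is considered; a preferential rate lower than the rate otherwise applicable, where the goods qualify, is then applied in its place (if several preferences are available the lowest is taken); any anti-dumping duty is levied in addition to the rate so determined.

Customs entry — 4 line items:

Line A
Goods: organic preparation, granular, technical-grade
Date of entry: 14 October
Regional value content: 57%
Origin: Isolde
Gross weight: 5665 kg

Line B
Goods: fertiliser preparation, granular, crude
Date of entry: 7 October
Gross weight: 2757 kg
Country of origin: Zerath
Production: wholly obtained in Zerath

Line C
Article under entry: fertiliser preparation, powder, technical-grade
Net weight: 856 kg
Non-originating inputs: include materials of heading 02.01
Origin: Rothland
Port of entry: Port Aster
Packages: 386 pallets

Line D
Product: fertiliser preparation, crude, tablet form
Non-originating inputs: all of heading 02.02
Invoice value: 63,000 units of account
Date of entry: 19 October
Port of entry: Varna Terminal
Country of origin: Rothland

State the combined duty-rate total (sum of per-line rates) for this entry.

85%

Line A: organic → 02.03; granular → 02.03.01; technical-grade → 02.03.01.02. Scheduled 23%. Isolde agreement on 02.03: RVC ≥ 50% → 20% available; preferential 20%. → 20%.
Line B: fertiliser → 02.01; granular → 02.01.02; crude → 02.01.02.03. Scheduled 35%. Zerath agreement on 02.01: wholly obtained → 6% available; preferential 6%. → 6%.
Line C: fertiliser → 02.01; powder → 02.01.04; technical-grade → 02.01.04.01. Scheduled 22%. Rothland agreement on 02.02.01.01: 02.01.04.01 not covered. → 22%.
Line D: fertiliser → 02.01; tablet form → 02.01.03; crude → 02.01.03.01. Scheduled 37%. Rothland agreement on 02.02.01.01: 02.01.03.01 not covered. → 37%.
Sum: 20% + 6% + 22% + 37% = 85%.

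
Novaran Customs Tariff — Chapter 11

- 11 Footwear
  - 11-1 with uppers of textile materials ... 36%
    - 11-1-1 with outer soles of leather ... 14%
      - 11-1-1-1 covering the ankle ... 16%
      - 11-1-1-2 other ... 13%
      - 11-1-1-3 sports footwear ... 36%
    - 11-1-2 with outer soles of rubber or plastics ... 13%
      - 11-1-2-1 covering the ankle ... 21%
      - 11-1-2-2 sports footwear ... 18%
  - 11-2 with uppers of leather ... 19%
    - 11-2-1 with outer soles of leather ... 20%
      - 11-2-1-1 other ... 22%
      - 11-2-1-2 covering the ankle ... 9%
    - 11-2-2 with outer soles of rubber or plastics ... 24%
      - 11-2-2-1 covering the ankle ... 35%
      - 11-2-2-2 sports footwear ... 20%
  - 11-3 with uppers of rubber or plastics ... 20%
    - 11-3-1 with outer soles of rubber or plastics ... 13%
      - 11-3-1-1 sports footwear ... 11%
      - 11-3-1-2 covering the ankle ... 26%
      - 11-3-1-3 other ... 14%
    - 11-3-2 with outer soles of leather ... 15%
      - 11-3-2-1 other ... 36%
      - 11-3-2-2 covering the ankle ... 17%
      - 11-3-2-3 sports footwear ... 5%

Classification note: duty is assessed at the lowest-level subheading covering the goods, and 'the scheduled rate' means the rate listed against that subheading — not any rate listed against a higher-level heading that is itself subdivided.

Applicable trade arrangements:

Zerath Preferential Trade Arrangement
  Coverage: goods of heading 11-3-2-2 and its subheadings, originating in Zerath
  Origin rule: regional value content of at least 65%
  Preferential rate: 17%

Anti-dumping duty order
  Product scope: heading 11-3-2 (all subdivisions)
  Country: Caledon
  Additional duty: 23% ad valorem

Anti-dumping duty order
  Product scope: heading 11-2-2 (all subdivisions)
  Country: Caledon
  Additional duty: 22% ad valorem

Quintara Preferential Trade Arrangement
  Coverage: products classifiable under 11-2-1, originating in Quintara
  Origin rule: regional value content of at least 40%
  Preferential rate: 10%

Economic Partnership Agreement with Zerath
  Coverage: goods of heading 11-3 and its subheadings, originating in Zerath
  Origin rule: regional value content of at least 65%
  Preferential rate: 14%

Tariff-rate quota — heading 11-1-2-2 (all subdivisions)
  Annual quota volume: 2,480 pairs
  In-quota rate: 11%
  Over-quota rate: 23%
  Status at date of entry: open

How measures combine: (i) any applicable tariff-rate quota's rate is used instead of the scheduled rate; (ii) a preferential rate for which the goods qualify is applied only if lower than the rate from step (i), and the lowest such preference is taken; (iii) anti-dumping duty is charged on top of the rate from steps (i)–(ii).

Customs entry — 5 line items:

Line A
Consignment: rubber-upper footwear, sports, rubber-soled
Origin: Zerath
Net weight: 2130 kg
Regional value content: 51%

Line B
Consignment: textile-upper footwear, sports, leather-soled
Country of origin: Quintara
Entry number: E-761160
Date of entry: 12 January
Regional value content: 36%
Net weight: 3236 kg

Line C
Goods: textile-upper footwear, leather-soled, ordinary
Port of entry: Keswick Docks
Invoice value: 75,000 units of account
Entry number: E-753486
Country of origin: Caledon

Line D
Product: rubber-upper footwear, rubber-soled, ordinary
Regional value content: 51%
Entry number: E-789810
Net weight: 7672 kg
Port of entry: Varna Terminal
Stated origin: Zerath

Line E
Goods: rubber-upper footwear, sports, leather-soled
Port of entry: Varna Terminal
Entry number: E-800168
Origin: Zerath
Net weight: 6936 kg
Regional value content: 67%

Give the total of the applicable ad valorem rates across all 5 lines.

Line A: rubber-upper → 11-3; rubber-soled → 11-3-1; sports → 11-3-1-1. Scheduled 11%. Zerath agreement on 11-3-2-2: 11-3-1-1 not covered; Zerath agreement on 11-3: RVC < 65%. → 11%.
Line B: textile-upper → 11-1; leather-soled → 11-1-1; sports → 11-1-1-3. Scheduled 36%. Quintara agreement on 11-2-1: 11-1-1-3 not covered. → 36%.
Line C: textile-upper → 11-1; leather-soled → 11-1-1; ordinary → 11-1-1-2. Scheduled 13%. No special measure applies. → 13%.
Line D: rubber-upper → 11-3; rubber-soled → 11-3-1; ordinary → 11-3-1-3. Scheduled 14%. Zerath agreement on 11-3-2-2: 11-3-1-3 not covered; Zerath agreement on 11-3: RVC < 65%. → 14%.
Line E: rubber-upper → 11-3; leather-soled → 11-3-2; sports → 11-3-2-3. Scheduled 5%. Zerath agreement on 11-3-2-2: 11-3-2-3 not covered; Zerath agreement on 11-3: RVC ≥ 65% → 14% available; preference 14% not lower than 5% → no reduction. → 5%.
Sum: 11% + 36% + 13% + 14% + 5% = 79%.

79%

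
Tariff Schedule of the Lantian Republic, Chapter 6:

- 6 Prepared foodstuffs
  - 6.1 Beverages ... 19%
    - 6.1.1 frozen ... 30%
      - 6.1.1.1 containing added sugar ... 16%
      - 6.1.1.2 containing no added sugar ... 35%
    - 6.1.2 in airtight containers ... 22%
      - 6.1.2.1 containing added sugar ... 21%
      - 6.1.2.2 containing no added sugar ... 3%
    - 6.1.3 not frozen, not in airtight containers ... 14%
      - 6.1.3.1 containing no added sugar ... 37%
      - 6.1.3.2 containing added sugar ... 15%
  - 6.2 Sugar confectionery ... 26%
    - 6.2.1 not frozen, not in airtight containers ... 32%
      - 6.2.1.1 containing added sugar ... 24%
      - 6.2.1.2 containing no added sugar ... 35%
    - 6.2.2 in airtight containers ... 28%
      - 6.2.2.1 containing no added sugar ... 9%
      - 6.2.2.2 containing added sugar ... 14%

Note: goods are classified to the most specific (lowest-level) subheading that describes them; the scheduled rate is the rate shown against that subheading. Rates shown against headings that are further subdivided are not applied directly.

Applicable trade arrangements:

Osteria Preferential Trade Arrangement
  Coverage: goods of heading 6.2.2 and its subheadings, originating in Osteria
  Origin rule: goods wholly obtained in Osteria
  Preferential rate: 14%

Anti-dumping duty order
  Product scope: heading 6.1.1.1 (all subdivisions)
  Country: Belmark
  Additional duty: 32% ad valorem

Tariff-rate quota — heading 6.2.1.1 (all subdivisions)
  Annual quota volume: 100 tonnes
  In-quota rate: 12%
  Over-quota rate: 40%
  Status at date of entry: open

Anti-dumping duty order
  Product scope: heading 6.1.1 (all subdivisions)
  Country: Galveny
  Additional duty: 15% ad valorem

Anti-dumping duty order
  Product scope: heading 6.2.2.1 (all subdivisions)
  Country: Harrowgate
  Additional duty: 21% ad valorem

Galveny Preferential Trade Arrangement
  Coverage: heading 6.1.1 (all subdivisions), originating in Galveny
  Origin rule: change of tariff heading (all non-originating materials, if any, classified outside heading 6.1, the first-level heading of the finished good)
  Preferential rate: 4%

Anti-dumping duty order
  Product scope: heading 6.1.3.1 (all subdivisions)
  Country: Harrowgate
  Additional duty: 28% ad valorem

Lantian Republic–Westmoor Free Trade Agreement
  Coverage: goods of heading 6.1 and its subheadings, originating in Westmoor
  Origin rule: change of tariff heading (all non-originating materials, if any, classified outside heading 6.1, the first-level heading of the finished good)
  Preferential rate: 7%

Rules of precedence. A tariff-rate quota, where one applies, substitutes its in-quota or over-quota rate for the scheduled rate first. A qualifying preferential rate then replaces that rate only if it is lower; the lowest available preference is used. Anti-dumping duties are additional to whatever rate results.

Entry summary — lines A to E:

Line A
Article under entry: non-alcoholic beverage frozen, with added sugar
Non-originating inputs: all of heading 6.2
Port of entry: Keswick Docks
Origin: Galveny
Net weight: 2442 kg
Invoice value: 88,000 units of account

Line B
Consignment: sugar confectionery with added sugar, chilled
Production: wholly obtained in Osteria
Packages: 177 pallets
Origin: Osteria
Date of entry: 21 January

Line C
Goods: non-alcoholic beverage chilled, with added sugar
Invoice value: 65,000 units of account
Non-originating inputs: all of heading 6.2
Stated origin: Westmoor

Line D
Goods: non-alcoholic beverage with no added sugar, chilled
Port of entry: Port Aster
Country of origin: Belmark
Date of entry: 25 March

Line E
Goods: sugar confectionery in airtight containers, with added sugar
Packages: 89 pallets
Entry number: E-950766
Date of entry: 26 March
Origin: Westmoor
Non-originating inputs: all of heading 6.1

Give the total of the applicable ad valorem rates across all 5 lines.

89%

Line A: non-alcoholic beverage → 6.1; frozen → 6.1.1; with added sugar → 6.1.1.1. Scheduled 16%. Galveny agreement on 6.1.1: CTH met → 4% available; preferential 4%; anti-dumping (Galveny, 6.1.1): +15%; total 4% + 15% = 19%. → 19%.
Line B: sugar confectionery → 6.2; chilled → 6.2.1; with added sugar → 6.2.1.1. Scheduled 24%. quota on 6.2.1.1 open → in-quota 12%; Osteria agreement on 6.2.2: 6.2.1.1 not covered. → 12%.
Line C: non-alcoholic beverage → 6.1; chilled → 6.1.3; with added sugar → 6.1.3.2. Scheduled 15%. Westmoor agreement on 6.1: CTH met → 7% available; preferential 7%. → 7%.
Line D: non-alcoholic beverage → 6.1; chilled → 6.1.3; with no added sugar → 6.1.3.1. Scheduled 37%. No special measure applies. → 37%.
Line E: sugar confectionery → 6.2; in airtight containers → 6.2.2; with added sugar → 6.2.2.2. Scheduled 14%. Westmoor agreement on 6.1: 6.2.2.2 not covered. → 14%.
Sum: 19% + 12% + 7% + 37% + 14% = 89%.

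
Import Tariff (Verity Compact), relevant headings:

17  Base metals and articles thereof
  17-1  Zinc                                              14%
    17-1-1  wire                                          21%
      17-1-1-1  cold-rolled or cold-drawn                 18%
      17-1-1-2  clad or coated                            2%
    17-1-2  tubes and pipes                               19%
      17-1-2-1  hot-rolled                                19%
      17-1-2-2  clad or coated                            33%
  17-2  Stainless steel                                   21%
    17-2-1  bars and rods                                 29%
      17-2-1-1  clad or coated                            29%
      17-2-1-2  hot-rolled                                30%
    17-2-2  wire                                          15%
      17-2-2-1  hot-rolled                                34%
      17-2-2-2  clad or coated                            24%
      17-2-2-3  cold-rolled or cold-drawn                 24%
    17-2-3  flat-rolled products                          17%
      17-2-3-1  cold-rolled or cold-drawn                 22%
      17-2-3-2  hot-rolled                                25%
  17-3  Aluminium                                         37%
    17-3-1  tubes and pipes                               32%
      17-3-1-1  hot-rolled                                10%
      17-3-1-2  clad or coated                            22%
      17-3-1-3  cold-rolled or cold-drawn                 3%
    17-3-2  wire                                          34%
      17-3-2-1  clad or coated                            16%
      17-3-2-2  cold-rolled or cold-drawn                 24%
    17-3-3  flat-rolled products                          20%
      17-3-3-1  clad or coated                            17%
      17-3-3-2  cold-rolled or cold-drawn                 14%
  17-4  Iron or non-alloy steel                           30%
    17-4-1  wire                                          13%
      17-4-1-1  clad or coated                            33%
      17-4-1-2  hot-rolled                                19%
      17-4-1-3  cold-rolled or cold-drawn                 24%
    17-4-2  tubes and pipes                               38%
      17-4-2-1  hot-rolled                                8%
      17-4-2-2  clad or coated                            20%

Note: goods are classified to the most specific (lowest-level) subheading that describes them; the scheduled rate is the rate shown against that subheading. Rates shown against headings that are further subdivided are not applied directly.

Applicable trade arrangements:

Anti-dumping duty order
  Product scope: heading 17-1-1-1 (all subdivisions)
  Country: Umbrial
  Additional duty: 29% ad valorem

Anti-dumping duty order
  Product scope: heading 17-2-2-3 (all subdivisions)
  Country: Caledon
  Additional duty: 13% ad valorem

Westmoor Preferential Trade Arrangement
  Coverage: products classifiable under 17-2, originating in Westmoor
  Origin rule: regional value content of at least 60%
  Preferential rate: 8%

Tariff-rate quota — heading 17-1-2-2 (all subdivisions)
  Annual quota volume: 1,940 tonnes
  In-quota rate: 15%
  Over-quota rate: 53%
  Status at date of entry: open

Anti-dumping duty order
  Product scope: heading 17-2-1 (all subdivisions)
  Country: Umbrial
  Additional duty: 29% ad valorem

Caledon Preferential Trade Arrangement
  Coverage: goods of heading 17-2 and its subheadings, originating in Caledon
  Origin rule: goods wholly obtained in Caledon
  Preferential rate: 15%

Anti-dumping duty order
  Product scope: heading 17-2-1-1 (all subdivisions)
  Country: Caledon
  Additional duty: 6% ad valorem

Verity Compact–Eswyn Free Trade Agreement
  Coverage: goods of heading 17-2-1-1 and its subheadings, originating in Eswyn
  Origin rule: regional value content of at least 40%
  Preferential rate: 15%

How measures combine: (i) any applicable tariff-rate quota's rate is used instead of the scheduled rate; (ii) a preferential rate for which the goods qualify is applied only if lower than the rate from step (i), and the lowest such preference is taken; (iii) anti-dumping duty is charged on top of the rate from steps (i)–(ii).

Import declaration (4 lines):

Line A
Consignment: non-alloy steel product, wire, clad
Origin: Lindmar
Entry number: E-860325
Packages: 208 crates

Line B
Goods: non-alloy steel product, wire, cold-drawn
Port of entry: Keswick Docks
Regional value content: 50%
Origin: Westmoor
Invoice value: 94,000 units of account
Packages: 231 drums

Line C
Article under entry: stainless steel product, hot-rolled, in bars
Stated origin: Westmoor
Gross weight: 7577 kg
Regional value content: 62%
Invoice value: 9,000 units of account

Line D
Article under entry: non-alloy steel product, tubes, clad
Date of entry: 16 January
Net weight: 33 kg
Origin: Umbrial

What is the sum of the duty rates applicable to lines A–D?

Line A: non-alloy steel → 17-4; wire → 17-4-1; clad → 17-4-1-1. Scheduled 33%. No special measure applies. → 33%.
Line B: non-alloy steel → 17-4; wire → 17-4-1; cold-drawn → 17-4-1-3. Scheduled 24%. Westmoor agreement on 17-2: 17-4-1-3 not covered. → 24%.
Line C: stainless steel → 17-2; in bars → 17-2-1; hot-rolled → 17-2-1-2. Scheduled 30%. Westmoor agreement on 17-2: RVC ≥ 60% → 8% available; preferential 8%. → 8%.
Line D: non-alloy steel → 17-4; tubes → 17-4-2; clad → 17-4-2-2. Scheduled 20%. No special measure applies. → 20%.
Sum: 33% + 24% + 8% + 20% = 85%.

85%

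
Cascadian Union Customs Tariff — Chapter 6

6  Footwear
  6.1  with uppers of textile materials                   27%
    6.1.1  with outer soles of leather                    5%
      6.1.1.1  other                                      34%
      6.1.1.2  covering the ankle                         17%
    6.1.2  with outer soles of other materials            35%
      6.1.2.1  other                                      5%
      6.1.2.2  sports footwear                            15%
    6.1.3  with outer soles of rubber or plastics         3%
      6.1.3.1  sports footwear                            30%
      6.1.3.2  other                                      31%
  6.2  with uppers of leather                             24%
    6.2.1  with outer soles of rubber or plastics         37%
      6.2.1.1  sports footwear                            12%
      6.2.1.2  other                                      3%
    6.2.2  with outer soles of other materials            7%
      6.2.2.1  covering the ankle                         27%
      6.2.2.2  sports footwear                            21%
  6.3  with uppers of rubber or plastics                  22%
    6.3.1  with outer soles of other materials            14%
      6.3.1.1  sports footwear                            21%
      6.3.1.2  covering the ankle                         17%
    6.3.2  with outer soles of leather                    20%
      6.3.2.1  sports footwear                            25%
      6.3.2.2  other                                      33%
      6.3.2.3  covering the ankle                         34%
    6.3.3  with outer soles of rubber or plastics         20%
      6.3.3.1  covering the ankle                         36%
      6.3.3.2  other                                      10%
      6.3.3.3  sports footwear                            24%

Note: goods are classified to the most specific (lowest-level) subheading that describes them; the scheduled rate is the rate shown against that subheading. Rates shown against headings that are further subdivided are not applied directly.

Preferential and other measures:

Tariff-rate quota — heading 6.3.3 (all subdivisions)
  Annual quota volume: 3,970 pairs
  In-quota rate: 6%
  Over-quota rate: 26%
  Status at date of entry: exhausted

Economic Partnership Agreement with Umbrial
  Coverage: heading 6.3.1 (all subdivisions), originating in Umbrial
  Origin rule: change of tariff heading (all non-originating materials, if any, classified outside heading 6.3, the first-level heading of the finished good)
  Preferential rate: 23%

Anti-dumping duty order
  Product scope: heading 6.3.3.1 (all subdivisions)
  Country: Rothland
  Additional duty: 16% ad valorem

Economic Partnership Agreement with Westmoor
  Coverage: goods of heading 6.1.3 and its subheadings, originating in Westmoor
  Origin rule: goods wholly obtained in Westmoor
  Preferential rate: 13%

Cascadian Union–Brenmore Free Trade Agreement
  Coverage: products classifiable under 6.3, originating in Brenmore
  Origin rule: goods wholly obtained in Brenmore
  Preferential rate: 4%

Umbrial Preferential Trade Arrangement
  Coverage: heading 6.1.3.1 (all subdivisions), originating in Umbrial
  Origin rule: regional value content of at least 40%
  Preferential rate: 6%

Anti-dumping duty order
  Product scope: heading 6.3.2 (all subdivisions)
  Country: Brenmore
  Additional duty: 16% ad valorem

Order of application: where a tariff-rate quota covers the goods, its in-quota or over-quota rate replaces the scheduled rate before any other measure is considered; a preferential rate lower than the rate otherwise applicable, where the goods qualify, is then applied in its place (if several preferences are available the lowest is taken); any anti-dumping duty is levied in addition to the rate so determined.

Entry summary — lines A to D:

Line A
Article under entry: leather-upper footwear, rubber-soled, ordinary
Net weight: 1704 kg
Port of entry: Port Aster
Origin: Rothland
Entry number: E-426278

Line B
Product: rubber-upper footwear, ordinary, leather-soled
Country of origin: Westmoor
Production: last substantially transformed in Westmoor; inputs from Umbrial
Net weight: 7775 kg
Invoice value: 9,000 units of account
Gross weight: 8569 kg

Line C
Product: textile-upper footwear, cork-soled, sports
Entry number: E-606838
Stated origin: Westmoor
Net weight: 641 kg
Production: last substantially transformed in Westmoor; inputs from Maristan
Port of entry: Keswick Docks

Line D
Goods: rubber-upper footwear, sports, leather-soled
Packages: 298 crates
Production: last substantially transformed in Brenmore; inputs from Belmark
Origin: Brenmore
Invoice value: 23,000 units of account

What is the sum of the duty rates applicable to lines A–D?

Line A: leather-upper → 6.2; rubber-soled → 6.2.1; ordinary → 6.2.1.2. Scheduled 3%. No special measure applies. → 3%.
Line B: rubber-upper → 6.3; leather-soled → 6.3.2; ordinary → 6.3.2.2. Scheduled 33%. Westmoor agreement on 6.1.3: 6.3.2.2 not covered. → 33%.
Line C: textile-upper → 6.1; cork-soled → 6.1.2; sports → 6.1.2.2. Scheduled 15%. Westmoor agreement on 6.1.3: 6.1.2.2 not covered. → 15%.
Line D: rubber-upper → 6.3; leather-soled → 6.3.2; sports → 6.3.2.1. Scheduled 25%. Brenmore agreement on 6.3: not wholly obtained; anti-dumping (Brenmore, 6.3.2): +16%; total 25% + 16% = 41%. → 41%.
Sum: 3% + 33% + 15% + 41% = 92%.

92%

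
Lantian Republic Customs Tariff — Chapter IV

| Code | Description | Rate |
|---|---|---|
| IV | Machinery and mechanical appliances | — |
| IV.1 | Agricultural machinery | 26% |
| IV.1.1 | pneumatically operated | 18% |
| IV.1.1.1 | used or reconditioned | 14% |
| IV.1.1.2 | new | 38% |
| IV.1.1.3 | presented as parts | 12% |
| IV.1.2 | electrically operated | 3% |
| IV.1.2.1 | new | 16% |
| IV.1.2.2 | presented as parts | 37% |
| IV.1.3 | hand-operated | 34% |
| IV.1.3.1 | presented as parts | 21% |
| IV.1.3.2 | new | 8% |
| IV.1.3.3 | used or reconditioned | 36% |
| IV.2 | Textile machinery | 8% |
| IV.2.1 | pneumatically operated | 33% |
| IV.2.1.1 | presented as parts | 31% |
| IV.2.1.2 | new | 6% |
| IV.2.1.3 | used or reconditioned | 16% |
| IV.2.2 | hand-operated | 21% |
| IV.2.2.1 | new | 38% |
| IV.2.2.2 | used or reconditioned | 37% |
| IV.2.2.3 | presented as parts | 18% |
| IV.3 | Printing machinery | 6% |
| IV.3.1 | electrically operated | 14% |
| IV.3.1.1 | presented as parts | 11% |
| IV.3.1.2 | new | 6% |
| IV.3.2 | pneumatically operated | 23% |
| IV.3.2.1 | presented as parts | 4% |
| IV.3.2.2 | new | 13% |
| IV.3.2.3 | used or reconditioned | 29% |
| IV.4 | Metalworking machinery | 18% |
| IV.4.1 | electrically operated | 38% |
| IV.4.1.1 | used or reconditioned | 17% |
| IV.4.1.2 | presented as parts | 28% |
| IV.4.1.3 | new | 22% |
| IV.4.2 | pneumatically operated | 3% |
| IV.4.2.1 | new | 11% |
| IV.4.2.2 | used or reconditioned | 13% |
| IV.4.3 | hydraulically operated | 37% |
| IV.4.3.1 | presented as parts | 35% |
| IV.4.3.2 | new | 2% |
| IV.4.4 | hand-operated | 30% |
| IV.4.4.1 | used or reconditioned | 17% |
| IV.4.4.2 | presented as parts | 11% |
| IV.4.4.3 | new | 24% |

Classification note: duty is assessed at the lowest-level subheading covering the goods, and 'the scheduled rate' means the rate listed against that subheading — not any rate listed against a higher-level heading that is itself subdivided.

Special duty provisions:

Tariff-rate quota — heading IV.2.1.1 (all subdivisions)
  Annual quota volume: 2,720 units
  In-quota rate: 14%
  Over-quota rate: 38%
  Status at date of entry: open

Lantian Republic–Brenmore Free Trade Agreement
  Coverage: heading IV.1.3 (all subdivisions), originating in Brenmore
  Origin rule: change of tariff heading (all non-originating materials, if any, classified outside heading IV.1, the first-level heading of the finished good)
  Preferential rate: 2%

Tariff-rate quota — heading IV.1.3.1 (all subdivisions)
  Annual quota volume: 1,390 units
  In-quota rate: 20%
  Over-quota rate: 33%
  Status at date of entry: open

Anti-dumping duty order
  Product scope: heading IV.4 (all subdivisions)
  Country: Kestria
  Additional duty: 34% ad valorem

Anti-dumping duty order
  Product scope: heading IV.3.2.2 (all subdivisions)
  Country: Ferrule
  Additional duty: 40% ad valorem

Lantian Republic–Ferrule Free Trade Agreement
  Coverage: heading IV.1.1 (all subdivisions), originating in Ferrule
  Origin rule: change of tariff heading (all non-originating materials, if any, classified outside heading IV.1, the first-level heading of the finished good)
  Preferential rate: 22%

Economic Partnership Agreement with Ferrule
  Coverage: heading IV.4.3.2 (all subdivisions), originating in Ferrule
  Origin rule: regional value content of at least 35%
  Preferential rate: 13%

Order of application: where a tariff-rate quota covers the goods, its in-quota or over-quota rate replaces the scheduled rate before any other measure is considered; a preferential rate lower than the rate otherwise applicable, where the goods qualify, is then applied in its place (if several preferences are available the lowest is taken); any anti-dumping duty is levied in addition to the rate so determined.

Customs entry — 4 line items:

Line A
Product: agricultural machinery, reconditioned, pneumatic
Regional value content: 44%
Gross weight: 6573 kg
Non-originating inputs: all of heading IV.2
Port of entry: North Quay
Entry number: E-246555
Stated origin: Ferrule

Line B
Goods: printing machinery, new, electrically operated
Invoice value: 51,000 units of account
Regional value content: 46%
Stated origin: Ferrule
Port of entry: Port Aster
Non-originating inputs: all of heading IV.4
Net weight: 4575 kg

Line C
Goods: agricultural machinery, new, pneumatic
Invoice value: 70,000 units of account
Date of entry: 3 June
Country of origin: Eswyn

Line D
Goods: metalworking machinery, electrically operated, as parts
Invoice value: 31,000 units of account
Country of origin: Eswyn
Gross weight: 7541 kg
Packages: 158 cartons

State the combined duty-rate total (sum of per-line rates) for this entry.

Line A: agricultural → IV.1; pneumatic → IV.1.1; reconditioned → IV.1.1.1. Scheduled 14%. Ferrule agreement on IV.1.1: CTH met → 22% available; Ferrule agreement on IV.4.3.2: IV.1.1.1 not covered; preference 22% not lower than 14% → no reduction. → 14%.
Line B: printing → IV.3; electrically operated → IV.3.1; new → IV.3.1.2. Scheduled 6%. Ferrule agreement on IV.1.1: IV.3.1.2 not covered; Ferrule agreement on IV.4.3.2: IV.3.1.2 not covered. → 6%.
Line C: agricultural → IV.1; pneumatic → IV.1.1; new → IV.1.1.2. Scheduled 38%. No special measure applies. → 38%.
Line D: metalworking → IV.4; electrically operated → IV.4.1; as parts → IV.4.1.2. Scheduled 28%. No special measure applies. → 28%.
Sum: 14% + 6% + 38% + 28% = 86%.

86%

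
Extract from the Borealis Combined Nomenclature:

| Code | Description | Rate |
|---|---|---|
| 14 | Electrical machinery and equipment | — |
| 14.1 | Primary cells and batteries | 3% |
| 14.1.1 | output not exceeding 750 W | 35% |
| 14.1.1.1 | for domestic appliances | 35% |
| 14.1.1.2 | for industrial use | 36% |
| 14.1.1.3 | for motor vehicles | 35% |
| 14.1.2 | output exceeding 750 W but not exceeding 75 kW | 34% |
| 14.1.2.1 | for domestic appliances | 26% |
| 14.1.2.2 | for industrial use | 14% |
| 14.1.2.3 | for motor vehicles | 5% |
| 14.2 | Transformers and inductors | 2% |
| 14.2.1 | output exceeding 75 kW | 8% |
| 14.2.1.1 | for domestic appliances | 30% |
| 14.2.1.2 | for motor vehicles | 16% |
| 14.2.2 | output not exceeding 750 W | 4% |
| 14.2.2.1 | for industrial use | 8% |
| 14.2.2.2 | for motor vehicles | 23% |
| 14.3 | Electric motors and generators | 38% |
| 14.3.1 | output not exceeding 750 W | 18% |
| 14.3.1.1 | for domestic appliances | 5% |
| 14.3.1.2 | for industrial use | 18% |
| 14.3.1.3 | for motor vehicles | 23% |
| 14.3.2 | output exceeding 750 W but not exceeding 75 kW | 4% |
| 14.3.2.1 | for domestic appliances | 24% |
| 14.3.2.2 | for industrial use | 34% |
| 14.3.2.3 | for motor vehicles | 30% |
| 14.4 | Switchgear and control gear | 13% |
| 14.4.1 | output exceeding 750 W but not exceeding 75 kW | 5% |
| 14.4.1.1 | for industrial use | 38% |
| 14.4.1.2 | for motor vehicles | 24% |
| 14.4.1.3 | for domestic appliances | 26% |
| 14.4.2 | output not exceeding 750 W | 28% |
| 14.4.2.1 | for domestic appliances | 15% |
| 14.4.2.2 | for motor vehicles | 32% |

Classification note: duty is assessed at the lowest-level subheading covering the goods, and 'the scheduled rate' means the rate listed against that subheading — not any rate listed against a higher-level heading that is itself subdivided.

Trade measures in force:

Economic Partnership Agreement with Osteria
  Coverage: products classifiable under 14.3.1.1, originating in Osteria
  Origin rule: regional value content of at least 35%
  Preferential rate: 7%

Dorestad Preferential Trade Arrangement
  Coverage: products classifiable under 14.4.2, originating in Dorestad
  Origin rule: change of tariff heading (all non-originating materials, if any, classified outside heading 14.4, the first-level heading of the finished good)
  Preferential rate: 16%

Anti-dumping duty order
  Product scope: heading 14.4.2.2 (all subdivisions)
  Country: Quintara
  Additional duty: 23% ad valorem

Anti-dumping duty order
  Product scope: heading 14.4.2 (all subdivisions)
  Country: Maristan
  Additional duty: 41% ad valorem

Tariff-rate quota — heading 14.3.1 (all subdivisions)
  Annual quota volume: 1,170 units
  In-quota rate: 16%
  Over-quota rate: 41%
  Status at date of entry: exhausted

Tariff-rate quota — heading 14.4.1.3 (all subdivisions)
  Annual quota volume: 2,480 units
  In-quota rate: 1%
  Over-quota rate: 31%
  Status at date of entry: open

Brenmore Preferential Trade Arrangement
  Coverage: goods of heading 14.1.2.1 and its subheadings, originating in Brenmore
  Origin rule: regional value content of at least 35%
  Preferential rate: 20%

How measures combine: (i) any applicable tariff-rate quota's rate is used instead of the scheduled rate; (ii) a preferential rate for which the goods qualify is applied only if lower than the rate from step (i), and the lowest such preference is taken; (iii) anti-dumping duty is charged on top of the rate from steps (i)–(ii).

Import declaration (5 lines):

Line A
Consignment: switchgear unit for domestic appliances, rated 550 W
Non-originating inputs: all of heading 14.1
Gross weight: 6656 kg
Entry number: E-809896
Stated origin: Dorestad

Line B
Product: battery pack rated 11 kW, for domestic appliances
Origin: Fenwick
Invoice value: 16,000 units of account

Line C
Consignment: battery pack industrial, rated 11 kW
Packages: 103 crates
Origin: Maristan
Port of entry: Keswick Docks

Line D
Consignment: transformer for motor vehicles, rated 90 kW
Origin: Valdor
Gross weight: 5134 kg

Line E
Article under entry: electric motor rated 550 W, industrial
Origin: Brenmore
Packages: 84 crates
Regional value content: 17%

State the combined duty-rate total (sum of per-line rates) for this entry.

Line A: switchgear unit → 14.4; rated 550 W → 14.4.2; for domestic appliances → 14.4.2.1. Scheduled 15%. Dorestad agreement on 14.4.2: CTH met → 16% available; preference 16% not lower than 15% → no reduction. → 15%.
Line B: battery pack → 14.1; rated 11 kW → 14.1.2; for domestic appliances → 14.1.2.1. Scheduled 26%. No special measure applies. → 26%.
Line C: battery pack → 14.1; rated 11 kW → 14.1.2; industrial → 14.1.2.2. Scheduled 14%. No special measure applies. → 14%.
Line D: transformer → 14.2; rated 90 kW → 14.2.1; for motor vehicles → 14.2.1.2. Scheduled 16%. No special measure applies. → 16%.
Line E: electric motor → 14.3; rated 550 W → 14.3.1; industrial → 14.3.1.2. Scheduled 18%. quota on 14.3.1 exhausted → over-quota 41%; Brenmore agreement on 14.1.2.1: 14.3.1.2 not covered. → 41%.
Sum: 15% + 26% + 14% + 16% + 41% = 112%.

112%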